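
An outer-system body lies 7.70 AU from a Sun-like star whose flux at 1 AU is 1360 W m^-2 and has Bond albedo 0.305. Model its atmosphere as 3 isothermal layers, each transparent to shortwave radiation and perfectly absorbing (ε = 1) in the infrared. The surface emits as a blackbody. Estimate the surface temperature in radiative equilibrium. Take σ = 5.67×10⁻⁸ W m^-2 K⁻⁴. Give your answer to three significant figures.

By the inverse-square law, S = 1360/7.70² = 22.94 W m^-2.
Top-of-atmosphere balance: σT_e⁴ = S(1−α)/4 = 3.985 W m^-2 → T_e = 91.56 K.
With N = 3 opaque layers, T_s = (N+1)^(1/4)·T_e = 4^(1/4)·91.56 = 129.5 K.

129 K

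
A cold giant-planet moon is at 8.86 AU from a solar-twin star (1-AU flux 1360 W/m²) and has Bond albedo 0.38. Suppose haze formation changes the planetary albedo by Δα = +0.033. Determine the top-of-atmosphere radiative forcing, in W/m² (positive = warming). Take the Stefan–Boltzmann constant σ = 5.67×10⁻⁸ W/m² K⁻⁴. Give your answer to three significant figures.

Flux at the orbit: S = 1360/(8.86)² = 17.32 W/m².
The change in absorbed flux is Δ[S(1−α)/4] = −SΔα/4 = -0.1429 W/m².

-0.143 W/m²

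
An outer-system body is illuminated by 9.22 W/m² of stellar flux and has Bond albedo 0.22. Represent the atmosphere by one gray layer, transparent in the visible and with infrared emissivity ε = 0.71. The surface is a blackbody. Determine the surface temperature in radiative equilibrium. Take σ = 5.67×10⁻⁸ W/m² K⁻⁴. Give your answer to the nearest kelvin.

The planet radiates to space at T_e = [S(1−α)/(4σ)]^(1/4) = 75.04 K.
For a single slab of emissivity ε, T_s⁴ = 2T_e⁴/(2−ε); thus T_s = 75.04·(1.55)^(1/4) = 83.73 K.

84 K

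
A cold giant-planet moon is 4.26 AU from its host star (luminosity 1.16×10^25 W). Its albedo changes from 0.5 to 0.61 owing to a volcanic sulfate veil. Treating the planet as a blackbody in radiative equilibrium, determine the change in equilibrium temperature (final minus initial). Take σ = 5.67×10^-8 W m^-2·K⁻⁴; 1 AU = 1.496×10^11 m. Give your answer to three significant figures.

d = 4.26 × 1.496×10^11 m = 6.373×10^11 m.
Spreading L over a sphere of radius d: S = 1.16×10^25/(4π·6.37×10^11²) = 2.273 W m^-2.
Before: T₁ = [2.273·0.5/(4σ)]^(1/4) = 47.31 K.
With α = 0.61, T₂ = 44.46 K.
ΔT = T₂ − T₁ = -2.849 K.

-2.85 kelvin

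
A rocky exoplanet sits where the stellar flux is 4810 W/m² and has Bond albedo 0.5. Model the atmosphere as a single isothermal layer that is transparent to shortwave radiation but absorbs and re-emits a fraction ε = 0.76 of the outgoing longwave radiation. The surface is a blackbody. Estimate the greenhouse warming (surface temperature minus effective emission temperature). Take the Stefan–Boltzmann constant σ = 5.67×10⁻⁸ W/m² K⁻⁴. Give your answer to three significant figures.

The planet radiates to space at T_e = [S(1−α)/(4σ)]^(1/4) = 320.9 K.
The surface balance (absorbed SW + ε·downward IR = σT_s⁴) with T_a⁴ = T_s⁴/2 reduces to T_s = T_e·[2/(2−ε)]^¼ = 361.6 K.
Greenhouse warming: T_s − T_e = 40.74 K.

40.7 K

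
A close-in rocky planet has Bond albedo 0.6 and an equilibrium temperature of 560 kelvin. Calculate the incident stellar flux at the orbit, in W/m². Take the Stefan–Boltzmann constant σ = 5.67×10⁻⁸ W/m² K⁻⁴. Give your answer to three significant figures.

From S(1−α)/4 = σT⁴: S = 4σT⁴/(1−α).
σT⁴ = 5.67×10⁻⁸·(560)⁴ = 5576 W/m².
S = 4·5576/0.4 = 55760 W/m².

55800 W/m²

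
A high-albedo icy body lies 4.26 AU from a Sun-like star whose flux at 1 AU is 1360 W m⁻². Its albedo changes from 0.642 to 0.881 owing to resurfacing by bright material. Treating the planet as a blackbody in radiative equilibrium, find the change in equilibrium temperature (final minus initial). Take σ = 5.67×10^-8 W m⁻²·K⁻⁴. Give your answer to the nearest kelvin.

Irradiance scales as 1/d², so S = 1360 W m⁻² × (1/4.26)² = 74.94 W m⁻².
Before: T₁ = [74.94·0.358/(4σ)]^(1/4) = 104.3 K.
With α = 0.881, T₂ = 79.19 K.
ΔT = T₂ − T₁ = -25.10 K.

-25 kelvin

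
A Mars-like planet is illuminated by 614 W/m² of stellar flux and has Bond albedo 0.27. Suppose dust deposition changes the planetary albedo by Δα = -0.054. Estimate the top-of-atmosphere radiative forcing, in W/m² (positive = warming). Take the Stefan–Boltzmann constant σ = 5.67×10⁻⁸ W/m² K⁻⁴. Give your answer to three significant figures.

8.29 W/m²

TOA radiative forcing: ΔF = −S·Δα/4 = −614.0·(-0.054)/4 = 8.289 W/m².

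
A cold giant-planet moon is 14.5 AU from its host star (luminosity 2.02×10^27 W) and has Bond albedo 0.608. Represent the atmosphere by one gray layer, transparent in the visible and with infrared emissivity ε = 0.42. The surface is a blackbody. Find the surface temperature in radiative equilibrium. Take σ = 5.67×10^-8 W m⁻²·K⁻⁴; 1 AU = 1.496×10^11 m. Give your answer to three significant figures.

93.0 kelvin

d = 14.5 × 1.496×10^11 m = 2.169×10^12 m.
Spreading L over a sphere of radius d: S = 2.02×10^27/(4π·2.17×10^12²) = 34.16 W m⁻².
At the top of the atmosphere, σT_e⁴ = S(1−α)/4 = 3.348 W m⁻², giving T_e = 87.66 K.
The surface balance (absorbed SW + ε·downward IR = σT_s⁴) with T_a⁴ = T_s⁴/2 reduces to T_s = T_e·[2/(2−ε)]^¼ = 92.98 K.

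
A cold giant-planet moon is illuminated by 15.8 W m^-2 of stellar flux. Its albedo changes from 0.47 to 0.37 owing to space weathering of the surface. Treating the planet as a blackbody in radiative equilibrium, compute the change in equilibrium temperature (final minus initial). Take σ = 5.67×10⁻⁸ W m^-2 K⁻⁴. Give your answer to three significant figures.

Initial: T₁ = [S(1−0.47)/(4σ)]^(1/4) = 77.95 K.
Final:   T₂ = [S(1−0.37)/(4σ)]^(1/4) = 81.39 K.
ΔT = T₂ − T₁ = 3.442 K.

3.44 kelvin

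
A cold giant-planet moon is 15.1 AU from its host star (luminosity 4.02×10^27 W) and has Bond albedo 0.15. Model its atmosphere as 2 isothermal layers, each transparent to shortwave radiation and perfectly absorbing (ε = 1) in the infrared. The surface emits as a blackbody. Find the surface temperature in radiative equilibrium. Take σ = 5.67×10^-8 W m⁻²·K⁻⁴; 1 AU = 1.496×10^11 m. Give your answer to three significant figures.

Orbital distance: d = 15.1 AU = 2.259×10^12 m.
S = L/(4πd²) = 62.69 W m⁻².
The effective emission temperature is T_e = [S(1−α)/(4σ)]^¼ = 123.8 K.
For an N-layer opaque stack, T_s⁴ = (N+1)T_e⁴, hence T_s = (3)^(1/4)×123.8 K = 162.9 K.

163 kelvin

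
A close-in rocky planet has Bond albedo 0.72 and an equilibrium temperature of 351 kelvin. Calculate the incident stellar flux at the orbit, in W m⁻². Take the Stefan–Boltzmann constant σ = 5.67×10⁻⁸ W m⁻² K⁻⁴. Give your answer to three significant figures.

Invert the energy balance for S: S = 4σT⁴/(1−α).
The emitted flux is σT⁴ = 860.6 W m⁻².
S = 4·860.6/0.28 = 12290 W m⁻².

12300 W m⁻²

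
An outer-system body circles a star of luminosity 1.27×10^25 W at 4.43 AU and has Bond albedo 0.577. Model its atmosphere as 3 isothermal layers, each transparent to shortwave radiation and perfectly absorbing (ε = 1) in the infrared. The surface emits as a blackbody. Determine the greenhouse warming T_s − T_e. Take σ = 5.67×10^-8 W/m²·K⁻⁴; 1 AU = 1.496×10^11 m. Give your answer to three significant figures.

Orbital distance: d = 4.43 AU = 6.627×10^11 m.
Spreading L over a sphere of radius d: S = 1.27×10^25/(4π·6.63×10^11²) = 2.301 W/m².
Top-of-atmosphere balance: σT_e⁴ = S(1−α)/4 = 0.2433 W/m² → T_e = 45.52 K.
Surface: T_s = (4)^¼·T_e = 64.37 K.
Warming: T_s − T_e = 18.85 K.

18.9 K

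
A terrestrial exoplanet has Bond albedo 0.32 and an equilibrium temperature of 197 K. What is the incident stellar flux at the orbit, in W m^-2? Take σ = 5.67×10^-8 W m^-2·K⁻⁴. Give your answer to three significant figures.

502 W m^-2

From S(1−α)/4 = σT⁴: S = 4σT⁴/(1−α).
σT⁴ = 5.67×10⁻⁸·(197)⁴ = 85.40 W m^-2.
So S = 4×85.40/(1−0.32) = 502.3 W m^-2.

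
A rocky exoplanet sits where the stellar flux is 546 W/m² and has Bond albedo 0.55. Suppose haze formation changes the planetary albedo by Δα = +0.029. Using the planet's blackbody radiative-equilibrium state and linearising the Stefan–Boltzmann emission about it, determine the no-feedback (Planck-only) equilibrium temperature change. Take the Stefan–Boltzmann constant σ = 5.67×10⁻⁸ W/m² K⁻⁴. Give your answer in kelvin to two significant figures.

-2.9 K

The baseline emission temperature is T_e = 181.4 K.
The change in absorbed flux is Δ[S(1−α)/4] = −SΔα/4 = -3.959 W/m².
Planck response: λ_P = 4σT_e³ = 4·5.67×10⁻⁸·(181.4)³ = 1.354 W/m²/K.
So ΔT₀ = -3.959/1.354 = -2.92 K.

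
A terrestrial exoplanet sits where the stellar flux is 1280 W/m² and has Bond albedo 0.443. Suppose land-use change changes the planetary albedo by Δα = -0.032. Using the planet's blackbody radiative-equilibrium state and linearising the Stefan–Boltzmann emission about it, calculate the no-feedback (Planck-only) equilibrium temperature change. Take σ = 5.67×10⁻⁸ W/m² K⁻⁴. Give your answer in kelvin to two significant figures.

3.4 K

Unperturbed T_e = [1280·(1−0.443)/(4σ)]^¼ = 236.8 K.
The change in absorbed flux is Δ[S(1−α)/4] = −SΔα/4 = 10.24 W/m².
Linearising σT⁴ gives d(σT⁴)/dT = 4σT_e³ = 3.011 W/m² per K.
ΔT₀ = ΔF/λ_P = 10.24/3.011 = 3.40 K.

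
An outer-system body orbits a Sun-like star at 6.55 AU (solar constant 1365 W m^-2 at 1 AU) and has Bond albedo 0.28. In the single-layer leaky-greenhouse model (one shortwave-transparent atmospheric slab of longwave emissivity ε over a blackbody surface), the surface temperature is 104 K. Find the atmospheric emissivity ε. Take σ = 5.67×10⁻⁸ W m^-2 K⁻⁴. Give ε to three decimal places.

By the inverse-square law, S = 1365/6.55² = 31.82 W m^-2.
First, T_e = [31.82·(1−0.28)/(4σ)]^(1/4) = 100.3 K.
T_s⁴ = T_e⁴·2/(2−ε) → ε = 2 − 2(T_e/T_s)⁴ = 2 − 2·(100.3/104)⁴ = 0.2732.

0.273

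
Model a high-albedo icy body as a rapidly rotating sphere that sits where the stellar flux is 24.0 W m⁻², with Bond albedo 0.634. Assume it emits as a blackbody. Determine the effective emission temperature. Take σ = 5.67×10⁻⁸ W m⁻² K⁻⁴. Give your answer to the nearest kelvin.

79 kelvin

Absorbed flux (global mean): S(1−α)/4 = 24.00·0.366/4 = 2.196 W m⁻².
Set σT⁴ = 2.196 → T = (2.196/σ)^(1/4) = 78.89 K.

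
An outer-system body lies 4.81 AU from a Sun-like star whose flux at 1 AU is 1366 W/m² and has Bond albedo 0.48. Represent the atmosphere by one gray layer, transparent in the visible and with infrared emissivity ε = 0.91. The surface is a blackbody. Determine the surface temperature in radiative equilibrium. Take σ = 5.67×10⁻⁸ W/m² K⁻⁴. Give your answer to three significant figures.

126 K

By the inverse-square law, S = 1366/4.81² = 59.04 W/m².
The planet radiates to space at T_e = [S(1−α)/(4σ)]^(1/4) = 107.9 K.
The surface balance (absorbed SW + ε·downward IR = σT_s⁴) with T_a⁴ = T_s⁴/2 reduces to T_s = T_e·[2/(2−ε)]^¼ = 125.5 K.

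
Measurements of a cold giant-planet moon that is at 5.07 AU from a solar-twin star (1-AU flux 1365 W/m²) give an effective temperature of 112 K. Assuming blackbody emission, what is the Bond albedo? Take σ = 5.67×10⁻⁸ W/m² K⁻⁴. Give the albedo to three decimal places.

0.328

Flux at the orbit: S = 1365/(5.07)² = 53.10 W/m².
Rearranging the radiative balance, α = 1 − 4σT⁴/S.
σT⁴ = 8.922 W/m², so 4σT⁴ = 35.69 W/m².
Hence α = 1 − 35.69/53.10 = 0.3280.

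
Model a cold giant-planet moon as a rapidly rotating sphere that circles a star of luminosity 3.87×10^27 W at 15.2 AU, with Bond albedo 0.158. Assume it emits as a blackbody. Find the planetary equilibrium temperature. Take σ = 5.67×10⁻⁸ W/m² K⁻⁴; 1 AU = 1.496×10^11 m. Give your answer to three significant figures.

122 K

d = 15.2 × 1.496×10^11 m = 2.274×10^12 m.
Spreading L over a sphere of radius d: S = 3.87×10^27/(4π·2.27×10^12²) = 59.56 W/m².
Averaging over the sphere, the absorbed flux is S(1−α)/4 = 12.54 W/m².
In equilibrium σT⁴ equals this, so T = 121.9 K.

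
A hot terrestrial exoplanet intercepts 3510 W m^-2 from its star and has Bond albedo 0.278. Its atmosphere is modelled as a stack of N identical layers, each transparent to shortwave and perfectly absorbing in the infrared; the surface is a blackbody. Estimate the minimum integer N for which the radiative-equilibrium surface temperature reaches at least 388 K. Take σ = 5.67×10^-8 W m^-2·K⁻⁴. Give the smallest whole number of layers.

2

The effective emission temperature is T_e = [S(1−α)/(4σ)]^¼ = 325.1 K.
T_s = (N+1)^(1/4)·T_e ≥ 388 K requires N+1 ≥ (T_s/T_e)⁴ = (388/325.1)⁴ = 2.028.
Rounding up, N = 2.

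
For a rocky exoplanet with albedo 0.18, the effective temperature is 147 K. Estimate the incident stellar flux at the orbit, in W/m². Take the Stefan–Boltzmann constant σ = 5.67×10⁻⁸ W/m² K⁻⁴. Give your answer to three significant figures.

Invert the energy balance for S: S = 4σT⁴/(1−α).
The emitted flux is σT⁴ = 26.48 W/m².
So S = 4×26.48/(1−0.18) = 129.2 W/m².

129 W/m²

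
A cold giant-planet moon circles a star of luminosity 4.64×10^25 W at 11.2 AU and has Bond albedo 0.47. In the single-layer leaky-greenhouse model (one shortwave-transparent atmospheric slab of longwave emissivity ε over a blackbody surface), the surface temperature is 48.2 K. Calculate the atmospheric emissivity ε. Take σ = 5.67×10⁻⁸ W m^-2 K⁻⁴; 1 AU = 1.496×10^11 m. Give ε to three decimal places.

0.861

Orbital distance: d = 11.2 AU = 1.676×10^12 m.
S = L/(4πd²) = 1.315 W m^-2.
First, T_e = [1.315·(1−0.47)/(4σ)]^(1/4) = 41.87 K.
Since (2−ε)/2 = (T_e/T_s)⁴ = 0.5694, ε = 0.8611.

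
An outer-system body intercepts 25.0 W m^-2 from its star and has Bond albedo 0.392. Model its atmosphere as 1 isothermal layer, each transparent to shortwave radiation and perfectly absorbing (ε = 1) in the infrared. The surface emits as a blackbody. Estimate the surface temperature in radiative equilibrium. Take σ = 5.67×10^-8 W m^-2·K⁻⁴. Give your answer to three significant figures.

108 K

The effective emission temperature is T_e = [S(1−α)/(4σ)]^¼ = 90.48 K.
Layer-by-layer balance gives σT_s⁴ = (N+1)σT_e⁴, so T_s = 2^¼·90.48 = 107.6 K.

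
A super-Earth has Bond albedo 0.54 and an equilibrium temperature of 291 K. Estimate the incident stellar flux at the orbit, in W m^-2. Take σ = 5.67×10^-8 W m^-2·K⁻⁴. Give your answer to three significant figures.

From S(1−α)/4 = σT⁴: S = 4σT⁴/(1−α).
σT⁴ = 5.67×10⁻⁸·(291)⁴ = 406.6 W m^-2.
S = 4·406.6/0.46 = 3536 W m^-2.

3540 W m^-2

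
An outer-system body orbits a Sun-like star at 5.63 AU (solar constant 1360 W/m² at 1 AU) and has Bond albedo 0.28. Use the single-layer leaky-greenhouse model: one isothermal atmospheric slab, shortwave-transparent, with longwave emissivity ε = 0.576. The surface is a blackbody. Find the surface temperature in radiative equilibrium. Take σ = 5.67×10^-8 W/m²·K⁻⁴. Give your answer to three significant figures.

118 K

Irradiance scales as 1/d², so S = 1360 W/m² × (1/5.63)² = 42.91 W/m².
Effective emission temperature (TOA balance): σT_e⁴ = S(1−α)/4 = 7.723 W/m² → T_e = 108.0 K.
For a single slab of emissivity ε, T_s⁴ = 2T_e⁴/(2−ε); thus T_s = 108.0·(1.404)^(1/4) = 117.6 K.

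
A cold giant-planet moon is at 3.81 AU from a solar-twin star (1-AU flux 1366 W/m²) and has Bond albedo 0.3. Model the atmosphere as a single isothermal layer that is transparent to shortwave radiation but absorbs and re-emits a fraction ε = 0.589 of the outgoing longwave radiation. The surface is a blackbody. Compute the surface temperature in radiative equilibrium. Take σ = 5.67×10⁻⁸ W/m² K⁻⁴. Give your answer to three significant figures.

Flux at the orbit: S = 1366/(3.81)² = 94.10 W/m².
The planet radiates to space at T_e = [S(1−α)/(4σ)]^(1/4) = 130.5 K.
For a single slab of emissivity ε, T_s⁴ = 2T_e⁴/(2−ε); thus T_s = 130.5·(1.417)^(1/4) = 142.4 K.

142 K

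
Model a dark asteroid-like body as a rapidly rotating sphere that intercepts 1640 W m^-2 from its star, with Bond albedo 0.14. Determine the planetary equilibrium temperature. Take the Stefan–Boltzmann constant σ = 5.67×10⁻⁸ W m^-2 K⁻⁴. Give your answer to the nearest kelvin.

281 K

Absorbed flux (global mean): S(1−α)/4 = 1640·0.86/4 = 352.6 W m^-2.
Set σT⁴ = 352.6 → T = (352.6/σ)^(1/4) = 280.8 K.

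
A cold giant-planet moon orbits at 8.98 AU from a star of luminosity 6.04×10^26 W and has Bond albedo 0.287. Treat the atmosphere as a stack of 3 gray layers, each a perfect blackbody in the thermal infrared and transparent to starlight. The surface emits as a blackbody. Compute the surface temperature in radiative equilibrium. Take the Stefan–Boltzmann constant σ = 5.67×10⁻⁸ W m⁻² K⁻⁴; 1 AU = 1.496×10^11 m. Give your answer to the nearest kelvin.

135 kelvin

Orbital distance: d = 8.98 AU = 1.343×10^12 m.
Flux at the orbit: S = L/(4πd²) = 6.04×10^26/(4π·(1.34×10^12)²) = 26.63 W m⁻².
OLR = S(1−α)/4 = 4.747 W m⁻²; the top layer radiates at T_e = 95.66 K.
For an N-layer opaque stack, T_s⁴ = (N+1)T_e⁴, hence T_s = (4)^(1/4)×95.66 K = 135.3 K.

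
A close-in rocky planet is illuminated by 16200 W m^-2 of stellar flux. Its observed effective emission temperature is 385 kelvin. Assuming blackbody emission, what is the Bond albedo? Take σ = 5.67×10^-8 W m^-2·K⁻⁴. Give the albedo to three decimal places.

Rearranging the radiative balance, α = 1 − 4σT⁴/S.
σT⁴ = 1246 W m^-2, so 4σT⁴ = 4983 W m^-2.
1−α = 4983/16200 = 0.3076, so α = 0.6924.

0.692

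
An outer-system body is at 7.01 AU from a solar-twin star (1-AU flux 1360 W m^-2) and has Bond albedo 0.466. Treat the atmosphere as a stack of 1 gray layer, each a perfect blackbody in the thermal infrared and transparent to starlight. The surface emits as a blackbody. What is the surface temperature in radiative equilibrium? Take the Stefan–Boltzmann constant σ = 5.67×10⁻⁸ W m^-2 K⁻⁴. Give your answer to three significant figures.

107 kelvin

Irradiance scales as 1/d², so S = 1360 W m^-2 × (1/7.01)² = 27.68 W m^-2.
Top-of-atmosphere balance: σT_e⁴ = S(1−α)/4 = 3.695 W m^-2 → T_e = 89.85 K.
Layer-by-layer balance gives σT_s⁴ = (N+1)σT_e⁴, so T_s = 2^¼·89.85 = 106.8 K.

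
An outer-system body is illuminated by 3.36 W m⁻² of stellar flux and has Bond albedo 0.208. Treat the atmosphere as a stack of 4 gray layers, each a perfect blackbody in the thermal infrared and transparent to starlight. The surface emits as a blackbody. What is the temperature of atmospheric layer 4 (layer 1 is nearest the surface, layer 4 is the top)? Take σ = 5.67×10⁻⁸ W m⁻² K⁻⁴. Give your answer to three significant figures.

58.5 K

OLR = S(1−α)/4 = 0.6653 W m⁻²; the top layer radiates at T_e = 58.53 K.
In the N-layer model, layer k (counted from the surface) has T_k = (N+1−k)^(1/4)·T_e.
T_4 = (1)^(1/4)·58.53 = 58.53 K.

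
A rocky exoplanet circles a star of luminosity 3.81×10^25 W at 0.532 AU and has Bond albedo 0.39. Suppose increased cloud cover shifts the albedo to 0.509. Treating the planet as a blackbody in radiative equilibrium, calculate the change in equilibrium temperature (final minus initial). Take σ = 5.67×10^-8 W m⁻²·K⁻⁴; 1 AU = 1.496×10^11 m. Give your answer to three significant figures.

d = 0.532 × 1.496×10^11 m = 7.959×10^10 m.
S = L/(4πd²) = 478.7 W m⁻².
Before: T₁ = [478.7·0.61/(4σ)]^(1/4) = 189.4 K.
Final:   T₂ = [S(1−0.509)/(4σ)]^(1/4) = 179.4 K.
ΔT = T₂ − T₁ = -10.00 K.

-10.0 K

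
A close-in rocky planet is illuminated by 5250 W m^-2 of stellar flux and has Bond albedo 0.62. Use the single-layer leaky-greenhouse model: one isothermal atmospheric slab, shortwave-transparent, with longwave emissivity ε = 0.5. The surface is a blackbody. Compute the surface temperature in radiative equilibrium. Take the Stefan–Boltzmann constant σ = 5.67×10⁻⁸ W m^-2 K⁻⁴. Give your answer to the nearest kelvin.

329 kelvin

At the top of the atmosphere, σT_e⁴ = S(1−α)/4 = 498.8 W m^-2, giving T_e = 306.2 K.
For a single slab of emissivity ε, T_s⁴ = 2T_e⁴/(2−ε); thus T_s = 306.2·(1.333)^(1/4) = 329.1 K.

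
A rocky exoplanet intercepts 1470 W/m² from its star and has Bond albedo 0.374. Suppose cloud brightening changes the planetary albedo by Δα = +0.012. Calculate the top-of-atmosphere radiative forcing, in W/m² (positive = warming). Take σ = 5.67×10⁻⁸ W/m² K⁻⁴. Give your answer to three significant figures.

-4.41 W/m²

ΔF = −(S/4)Δα = −(1470/4)×(+0.012) = -4.410 W/m².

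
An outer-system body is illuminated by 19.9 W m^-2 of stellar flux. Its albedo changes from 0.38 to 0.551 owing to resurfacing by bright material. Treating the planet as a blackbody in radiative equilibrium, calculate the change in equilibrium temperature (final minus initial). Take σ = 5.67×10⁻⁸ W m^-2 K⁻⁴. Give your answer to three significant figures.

-6.66 kelvin

With α = 0.38, T₁ = 85.88 K.
With α = 0.551, T₂ = 79.23 K.
ΔT = T₂ − T₁ = -6.656 K.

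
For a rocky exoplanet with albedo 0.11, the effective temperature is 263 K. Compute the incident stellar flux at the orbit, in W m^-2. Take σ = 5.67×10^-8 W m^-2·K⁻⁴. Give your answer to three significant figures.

From S(1−α)/4 = σT⁴: S = 4σT⁴/(1−α).
σT⁴ = 5.67×10⁻⁸·(263)⁴ = 271.3 W m^-2.
S = 4·271.3/0.89 = 1219 W m^-2.

1220 W m^-2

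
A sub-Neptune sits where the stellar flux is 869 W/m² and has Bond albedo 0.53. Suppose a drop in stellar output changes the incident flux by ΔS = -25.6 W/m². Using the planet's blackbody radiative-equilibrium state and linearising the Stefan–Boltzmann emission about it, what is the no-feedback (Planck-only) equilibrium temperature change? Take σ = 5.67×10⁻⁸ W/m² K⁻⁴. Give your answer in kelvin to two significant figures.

-1.5 K

Unperturbed T_e = [869.0·(1−0.53)/(4σ)]^¼ = 206.0 K.
Only a fraction (1−α) is absorbed and it's spread over 4πR², so ΔF = (1−α)ΔS/4 = -3.008 W/m².
Linearising σT⁴ gives d(σT⁴)/dT = 4σT_e³ = 1.983 W/m² per K.
So ΔT₀ = -3.008/1.983 = -1.52 K.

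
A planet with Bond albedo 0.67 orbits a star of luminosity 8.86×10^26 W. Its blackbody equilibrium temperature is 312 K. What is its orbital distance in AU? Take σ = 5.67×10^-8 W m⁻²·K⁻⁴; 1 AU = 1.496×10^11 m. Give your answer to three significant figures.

0.696 AU

The flux needed for this T is 4σT⁴/(1−0.67) = 6512 W m⁻².
From L = 4πd²S, d = √(8.86×10^26/(4π·6512)) = 1.040×10^11 m = 0.6955 AU.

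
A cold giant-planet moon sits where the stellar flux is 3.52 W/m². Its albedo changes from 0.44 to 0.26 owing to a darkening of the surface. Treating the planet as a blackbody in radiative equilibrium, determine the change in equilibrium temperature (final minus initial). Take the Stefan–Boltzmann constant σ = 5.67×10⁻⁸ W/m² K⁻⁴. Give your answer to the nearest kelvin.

4 K

With α = 0.44, T₁ = 54.30 K.
With α = 0.26, T₂ = 58.21 K.
Change: 58.21 − 54.30 = 3.918 K.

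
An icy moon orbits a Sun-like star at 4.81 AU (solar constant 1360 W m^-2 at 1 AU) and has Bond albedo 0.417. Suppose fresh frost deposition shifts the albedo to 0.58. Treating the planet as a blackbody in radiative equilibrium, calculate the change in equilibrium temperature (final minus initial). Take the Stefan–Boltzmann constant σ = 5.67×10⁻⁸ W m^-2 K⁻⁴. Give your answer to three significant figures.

Irradiance scales as 1/d², so S = 1360 W m^-2 × (1/4.81)² = 58.78 W m^-2.
With α = 0.417, T₁ = 110.9 K.
Final:   T₂ = [S(1−0.58)/(4σ)]^(1/4) = 102.1 K.
ΔT = T₂ − T₁ = -8.727 K.

-8.73 K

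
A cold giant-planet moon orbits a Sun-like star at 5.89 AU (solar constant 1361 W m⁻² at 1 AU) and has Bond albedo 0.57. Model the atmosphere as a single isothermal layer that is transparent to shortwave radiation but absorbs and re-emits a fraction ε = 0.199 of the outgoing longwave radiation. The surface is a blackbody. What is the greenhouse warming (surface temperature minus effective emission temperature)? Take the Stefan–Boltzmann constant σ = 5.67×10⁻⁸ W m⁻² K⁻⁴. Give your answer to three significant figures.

Flux at the orbit: S = 1361/(5.89)² = 39.23 W m⁻².
Effective emission temperature (TOA balance): σT_e⁴ = S(1−α)/4 = 4.217 W m⁻² → T_e = 92.87 K.
For a single slab of emissivity ε, T_s⁴ = 2T_e⁴/(2−ε); thus T_s = 92.87·(1.11)^(1/4) = 95.33 K.
Greenhouse warming: T_s − T_e = 2.465 K.

2.47 K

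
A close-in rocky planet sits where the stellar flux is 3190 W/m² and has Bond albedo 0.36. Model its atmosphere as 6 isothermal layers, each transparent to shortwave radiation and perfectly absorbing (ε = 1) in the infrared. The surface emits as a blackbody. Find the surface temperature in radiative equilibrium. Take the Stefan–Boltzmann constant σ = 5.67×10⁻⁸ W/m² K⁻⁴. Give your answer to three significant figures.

Top-of-atmosphere balance: σT_e⁴ = S(1−α)/4 = 510.4 W/m² → T_e = 308.0 K.
For an N-layer opaque stack, T_s⁴ = (N+1)T_e⁴, hence T_s = (7)^(1/4)×308.0 K = 501.0 K.

501 K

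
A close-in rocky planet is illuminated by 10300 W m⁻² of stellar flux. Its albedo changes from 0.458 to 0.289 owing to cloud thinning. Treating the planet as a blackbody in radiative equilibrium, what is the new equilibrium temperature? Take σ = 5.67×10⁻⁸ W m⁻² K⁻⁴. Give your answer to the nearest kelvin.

424 K

New equilibrium: T₂ = [(1−0.289)·10300/(4σ)]^(1/4) = 423.9 K.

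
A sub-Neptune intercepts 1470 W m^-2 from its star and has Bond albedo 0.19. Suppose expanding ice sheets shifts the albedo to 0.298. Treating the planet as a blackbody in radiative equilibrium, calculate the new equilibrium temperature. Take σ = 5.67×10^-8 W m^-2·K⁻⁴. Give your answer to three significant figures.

260 K

New equilibrium: T₂ = [(1−0.298)·1470/(4σ)]^(1/4) = 259.7 K.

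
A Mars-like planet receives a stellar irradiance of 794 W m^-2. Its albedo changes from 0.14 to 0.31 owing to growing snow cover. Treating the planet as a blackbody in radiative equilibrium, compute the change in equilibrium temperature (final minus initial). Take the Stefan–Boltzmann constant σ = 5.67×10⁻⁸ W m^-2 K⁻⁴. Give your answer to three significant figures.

With α = 0.14, T₁ = 234.2 K.
With α = 0.31, T₂ = 221.7 K.
Change: 221.7 − 234.2 = -12.55 K.

-12.5 K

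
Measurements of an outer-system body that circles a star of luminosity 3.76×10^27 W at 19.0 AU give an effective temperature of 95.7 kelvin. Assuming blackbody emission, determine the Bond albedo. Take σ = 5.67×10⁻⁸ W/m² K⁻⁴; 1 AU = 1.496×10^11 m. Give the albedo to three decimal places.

Orbital distance: d = 19.0 AU = 2.842×10^12 m.
Spreading L over a sphere of radius d: S = 3.76×10^27/(4π·2.84×10^12²) = 37.03 W/m².
From σT⁴ = S(1−α)/4 we invert for α: 1−α = 4σT⁴/S.
σT⁴ = 4.756 W/m², so 4σT⁴ = 19.02 W/m².
Hence α = 1 − 19.02/37.03 = 0.4863.

0.486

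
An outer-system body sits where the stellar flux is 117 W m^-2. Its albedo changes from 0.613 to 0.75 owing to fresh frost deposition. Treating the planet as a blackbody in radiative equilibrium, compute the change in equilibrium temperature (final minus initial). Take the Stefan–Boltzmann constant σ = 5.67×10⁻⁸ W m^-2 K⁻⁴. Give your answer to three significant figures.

Before: T₁ = [117.0·0.387/(4σ)]^(1/4) = 118.9 K.
Final:   T₂ = [S(1−0.75)/(4σ)]^(1/4) = 106.6 K.
Change: 106.6 − 118.9 = -12.30 K.

-12.3 K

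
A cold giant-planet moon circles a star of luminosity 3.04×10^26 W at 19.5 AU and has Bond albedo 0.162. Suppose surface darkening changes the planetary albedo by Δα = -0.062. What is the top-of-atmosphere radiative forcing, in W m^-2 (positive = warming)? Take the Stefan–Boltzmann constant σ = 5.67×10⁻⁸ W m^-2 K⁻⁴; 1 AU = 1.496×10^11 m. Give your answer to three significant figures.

0.0441 W m^-2

Orbital distance: d = 19.5 AU = 2.917×10^12 m.
S = L/(4πd²) = 2.843 W m^-2.
TOA radiative forcing: ΔF = −S·Δα/4 = −2.843·(-0.062)/4 = 0.04406 W m^-2.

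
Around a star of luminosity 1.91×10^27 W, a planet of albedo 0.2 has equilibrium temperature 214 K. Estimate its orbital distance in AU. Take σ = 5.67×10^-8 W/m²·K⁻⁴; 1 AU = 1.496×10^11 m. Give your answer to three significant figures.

3.38 AU

Energy balance gives S = 4σT⁴/(1−α) = 594.6 W/m².
From L = 4πd²S, d = √(1.91×10^27/(4π·594.6)) = 5.056×10^11 m = 3.380 AU.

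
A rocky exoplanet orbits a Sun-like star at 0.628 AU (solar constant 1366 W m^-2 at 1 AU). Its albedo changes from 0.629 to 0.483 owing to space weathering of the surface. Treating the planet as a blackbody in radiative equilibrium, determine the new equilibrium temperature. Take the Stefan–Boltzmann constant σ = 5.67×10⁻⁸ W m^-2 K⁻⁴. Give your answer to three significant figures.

Irradiance scales as 1/d², so S = 1366 W m^-2 × (1/0.628)² = 3464 W m^-2.
T₂ = [S(1−α₂)/(4σ)]^(1/4) = [3464·0.517/(4σ)]^(1/4) = 298.1 K.

298 K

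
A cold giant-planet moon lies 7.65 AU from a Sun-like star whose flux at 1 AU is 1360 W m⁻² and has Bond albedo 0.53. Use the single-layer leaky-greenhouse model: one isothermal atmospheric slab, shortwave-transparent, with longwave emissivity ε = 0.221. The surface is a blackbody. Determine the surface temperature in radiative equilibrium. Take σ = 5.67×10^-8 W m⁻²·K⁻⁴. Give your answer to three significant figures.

Flux at the orbit: S = 1360/(7.65)² = 23.24 W m⁻².
Effective emission temperature (TOA balance): σT_e⁴ = S(1−α)/4 = 2.731 W m⁻² → T_e = 83.30 K.
For a single slab of emissivity ε, T_s⁴ = 2T_e⁴/(2−ε); thus T_s = 83.30·(1.124)^(1/4) = 85.78 K.

85.8 K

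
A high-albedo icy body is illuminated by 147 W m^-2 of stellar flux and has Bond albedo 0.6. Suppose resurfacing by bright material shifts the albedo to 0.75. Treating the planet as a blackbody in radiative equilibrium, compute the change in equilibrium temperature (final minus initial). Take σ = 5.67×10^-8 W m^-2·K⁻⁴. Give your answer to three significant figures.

With α = 0.6, T₁ = 126.9 K.
After:  T₂ = [147.0·0.25/(4σ)]^(1/4) = 112.8 K.
ΔT = T₂ − T₁ = -14.07 K.

-14.1 kelvin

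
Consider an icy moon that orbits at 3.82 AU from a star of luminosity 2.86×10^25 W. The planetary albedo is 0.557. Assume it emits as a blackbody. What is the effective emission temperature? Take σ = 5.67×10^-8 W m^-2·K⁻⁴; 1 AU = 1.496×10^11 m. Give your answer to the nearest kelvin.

61 K

d = 3.82 × 1.496×10^11 m = 5.715×10^11 m.
Spreading L over a sphere of radius d: S = 2.86×10^25/(4π·5.71×10^11²) = 6.969 W m^-2.
The planet absorbs (1−α)S over its disc πR² and re-emits over 4πR², so the mean absorbed flux is (1−0.557)·6.969/4 = 0.7718 W m^-2.
Balancing against σT⁴: T = (0.7718/5.67×10⁻⁸)^(1/4) = 60.74 K.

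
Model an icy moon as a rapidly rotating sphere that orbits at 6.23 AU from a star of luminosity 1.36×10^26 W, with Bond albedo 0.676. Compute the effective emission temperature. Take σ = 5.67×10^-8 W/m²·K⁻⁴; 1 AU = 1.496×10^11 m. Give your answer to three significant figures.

65.0 K

Orbital distance: d = 6.23 AU = 9.320×10^11 m.
Flux at the orbit: S = L/(4πd²) = 1.36×10^26/(4π·(9.32×10^11)²) = 12.46 W/m².
The planet absorbs (1−α)S over its disc πR² and re-emits over 4πR², so the mean absorbed flux is (1−0.676)·12.46/4 = 1.009 W/m².
In equilibrium σT⁴ equals this, so T = 64.95 K.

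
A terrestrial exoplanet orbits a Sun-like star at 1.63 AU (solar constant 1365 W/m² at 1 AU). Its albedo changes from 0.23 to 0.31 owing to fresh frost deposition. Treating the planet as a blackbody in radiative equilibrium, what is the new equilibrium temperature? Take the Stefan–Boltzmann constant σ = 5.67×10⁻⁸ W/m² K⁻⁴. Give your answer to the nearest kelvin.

Flux at the orbit: S = 1365/(1.63)² = 513.8 W/m².
With the new albedo, S(1−α₂)/4 = 88.62 W/m², so T₂ = 198.8 K.

199 K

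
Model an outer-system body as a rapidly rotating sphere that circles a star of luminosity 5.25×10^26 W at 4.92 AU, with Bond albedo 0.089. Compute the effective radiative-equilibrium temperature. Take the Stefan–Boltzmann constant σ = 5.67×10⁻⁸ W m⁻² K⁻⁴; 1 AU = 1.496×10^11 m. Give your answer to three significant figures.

Orbital distance: d = 4.92 AU = 7.360×10^11 m.
S = L/(4πd²) = 77.12 W m⁻².
Absorbed flux (global mean): S(1−α)/4 = 77.12·0.911/4 = 17.56 W m⁻².
Balancing against σT⁴: T = (17.56/5.67×10⁻⁸)^(1/4) = 132.7 K.

133 K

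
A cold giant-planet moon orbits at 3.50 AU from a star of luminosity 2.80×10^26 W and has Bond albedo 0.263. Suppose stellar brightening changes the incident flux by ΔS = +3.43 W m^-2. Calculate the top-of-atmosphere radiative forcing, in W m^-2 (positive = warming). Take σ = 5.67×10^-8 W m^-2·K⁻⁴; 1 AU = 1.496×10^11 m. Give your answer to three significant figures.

0.632 W m^-2

d = 3.50 × 1.496×10^11 m = 5.236×10^11 m.
Flux at the orbit: S = L/(4πd²) = 2.80×10^26/(4π·(5.24×10^11)²) = 81.27 W m^-2.
Only a fraction (1−α) is absorbed and it's spread over 4πR², so ΔF = (1−α)ΔS/4 = 0.6320 W m^-2.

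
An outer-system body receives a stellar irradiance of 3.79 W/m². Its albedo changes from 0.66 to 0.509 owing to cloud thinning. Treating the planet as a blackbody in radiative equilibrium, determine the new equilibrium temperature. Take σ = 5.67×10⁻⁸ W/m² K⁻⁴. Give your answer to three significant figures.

New equilibrium: T₂ = [(1−0.509)·3.790/(4σ)]^(1/4) = 53.52 K.

53.5 kelvin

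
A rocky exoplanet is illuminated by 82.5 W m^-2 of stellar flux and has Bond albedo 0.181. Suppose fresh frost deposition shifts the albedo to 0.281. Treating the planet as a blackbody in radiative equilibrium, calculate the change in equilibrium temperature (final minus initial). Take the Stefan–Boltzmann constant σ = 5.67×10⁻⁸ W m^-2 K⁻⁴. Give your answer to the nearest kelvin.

-4 kelvin

With α = 0.181, T₁ = 131.4 K.
With α = 0.281, T₂ = 127.2 K.
Change: 127.2 − 131.4 = -4.208 K.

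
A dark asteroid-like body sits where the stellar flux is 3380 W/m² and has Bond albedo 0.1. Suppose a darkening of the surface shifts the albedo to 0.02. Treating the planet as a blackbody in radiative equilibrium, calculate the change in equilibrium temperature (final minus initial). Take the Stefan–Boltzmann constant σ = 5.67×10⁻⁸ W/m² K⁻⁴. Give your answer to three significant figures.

Initial: T₁ = [S(1−0.1)/(4σ)]^(1/4) = 340.3 K.
After:  T₂ = [3380·0.98/(4σ)]^(1/4) = 347.6 K.
ΔT = T₂ − T₁ = 7.323 K.

7.32 K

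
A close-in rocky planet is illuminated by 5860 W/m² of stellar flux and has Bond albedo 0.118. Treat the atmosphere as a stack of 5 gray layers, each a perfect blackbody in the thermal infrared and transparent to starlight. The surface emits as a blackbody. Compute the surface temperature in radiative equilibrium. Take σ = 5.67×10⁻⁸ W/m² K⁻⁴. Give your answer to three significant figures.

608 K

The effective emission temperature is T_e = [S(1−α)/(4σ)]^¼ = 388.5 K.
For an N-layer opaque stack, T_s⁴ = (N+1)T_e⁴, hence T_s = (6)^(1/4)×388.5 K = 608.1 K.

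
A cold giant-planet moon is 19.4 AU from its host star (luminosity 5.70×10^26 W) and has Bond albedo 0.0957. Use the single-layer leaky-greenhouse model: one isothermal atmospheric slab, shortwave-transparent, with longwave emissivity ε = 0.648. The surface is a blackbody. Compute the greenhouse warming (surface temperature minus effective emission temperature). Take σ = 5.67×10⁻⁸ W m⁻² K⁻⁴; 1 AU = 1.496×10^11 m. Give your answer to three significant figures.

d = 19.4 × 1.496×10^11 m = 2.902×10^12 m.
Flux at the orbit: S = L/(4πd²) = 5.70×10^26/(4π·(2.90×10^12)²) = 5.385 W m⁻².
Effective emission temperature (TOA balance): σT_e⁴ = S(1−α)/4 = 1.217 W m⁻² → T_e = 68.07 K.
For a single slab of emissivity ε, T_s⁴ = 2T_e⁴/(2−ε); thus T_s = 68.07·(1.479)^(1/4) = 75.07 K.
T_s − T_e = 75.07 − 68.07 = 7.001 K.

7.00 K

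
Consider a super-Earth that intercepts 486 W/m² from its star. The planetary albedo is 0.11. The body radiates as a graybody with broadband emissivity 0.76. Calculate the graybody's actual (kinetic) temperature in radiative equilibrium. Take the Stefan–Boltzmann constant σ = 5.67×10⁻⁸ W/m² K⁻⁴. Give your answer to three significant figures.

224 K

The planet absorbs (1−α)S over its disc πR² and re-emits over 4πR², so the mean absorbed flux is (1−0.11)·486.0/4 = 108.1 W/m².
Radiative balance εσT⁴ = 108.1 gives T = [108.1/(0.76·σ)]^(1/4) = 223.8 K.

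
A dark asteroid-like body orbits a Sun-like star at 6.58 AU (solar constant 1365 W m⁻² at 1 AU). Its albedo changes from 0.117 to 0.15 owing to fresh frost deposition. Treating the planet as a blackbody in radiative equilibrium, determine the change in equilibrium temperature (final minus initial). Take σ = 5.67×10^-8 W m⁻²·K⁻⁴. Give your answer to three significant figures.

-0.998 K

Flux at the orbit: S = 1365/(6.58)² = 31.53 W m⁻².
With α = 0.117, T₁ = 105.3 K.
Final:   T₂ = [S(1−0.15)/(4σ)]^(1/4) = 104.3 K.
ΔT = T₂ − T₁ = -0.9975 K.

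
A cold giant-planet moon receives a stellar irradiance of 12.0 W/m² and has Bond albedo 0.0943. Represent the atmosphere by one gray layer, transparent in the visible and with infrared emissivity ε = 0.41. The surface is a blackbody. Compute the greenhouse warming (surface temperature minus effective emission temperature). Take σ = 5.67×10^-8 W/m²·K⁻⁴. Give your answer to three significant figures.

4.91 K

The planet radiates to space at T_e = [S(1−α)/(4σ)]^(1/4) = 83.20 K.
Surface balance with a leaky layer gives σT_s⁴ = σT_e⁴·2/(2−ε), so T_s = T_e·[2/(2−0.41)]^(1/4) = 88.11 K.
The atmosphere warms the surface by 4.911 K.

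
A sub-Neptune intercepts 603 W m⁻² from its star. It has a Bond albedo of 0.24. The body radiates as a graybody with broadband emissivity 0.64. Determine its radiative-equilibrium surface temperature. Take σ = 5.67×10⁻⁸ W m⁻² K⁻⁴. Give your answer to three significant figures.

The planet absorbs (1−α)S over its disc πR² and re-emits over 4πR², so the mean absorbed flux is (1−0.24)·603.0/4 = 114.6 W m⁻².
Radiative balance εσT⁴ = 114.6 gives T = [114.6/(0.64·σ)]^(1/4) = 237.0 K.

237 K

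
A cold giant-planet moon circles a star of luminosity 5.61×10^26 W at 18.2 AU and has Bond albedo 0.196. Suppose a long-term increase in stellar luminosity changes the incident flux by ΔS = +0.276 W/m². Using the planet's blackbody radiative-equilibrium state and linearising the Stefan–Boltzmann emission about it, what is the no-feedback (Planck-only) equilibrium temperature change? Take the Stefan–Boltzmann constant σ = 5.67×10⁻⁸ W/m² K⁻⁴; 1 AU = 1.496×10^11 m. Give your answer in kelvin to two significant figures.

d = 18.2 × 1.496×10^11 m = 2.723×10^12 m.
Flux at the orbit: S = L/(4πd²) = 5.61×10^26/(4π·(2.72×10^12)²) = 6.022 W/m².
The baseline emission temperature is T_e = 67.97 K.
TOA radiative forcing: ΔF = (1−α)ΔS/4 = 0.804·(+0.276)/4 = 0.05548 W/m².
Linearising σT⁴ gives d(σT⁴)/dT = 4σT_e³ = 0.07123 W/m² per K.
So ΔT₀ = 0.05548/0.07123 = 0.779 K.

0.78 kelvin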